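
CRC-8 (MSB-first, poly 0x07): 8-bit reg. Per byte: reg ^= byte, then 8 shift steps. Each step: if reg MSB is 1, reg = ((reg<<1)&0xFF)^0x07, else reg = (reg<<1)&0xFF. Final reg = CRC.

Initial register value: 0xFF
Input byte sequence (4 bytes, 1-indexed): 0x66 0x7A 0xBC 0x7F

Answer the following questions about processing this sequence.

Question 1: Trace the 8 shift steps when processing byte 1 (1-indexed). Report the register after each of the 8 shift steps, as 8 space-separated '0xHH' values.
Register before byte 1: 0xFF
After XOR with byte 0x66: 0x99

Answer: 0x35 0x6A 0xD4 0xAF 0x59 0xB2 0x63 0xC6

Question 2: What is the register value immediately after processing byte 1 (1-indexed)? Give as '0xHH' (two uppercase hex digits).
Answer: 0xC6

Derivation:
After byte 1 (0x66): reg=0xC6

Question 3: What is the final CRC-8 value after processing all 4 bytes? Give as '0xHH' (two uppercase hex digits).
After byte 1 (0x66): reg=0xC6
After byte 2 (0x7A): reg=0x3D
After byte 3 (0xBC): reg=0x8E
After byte 4 (0x7F): reg=0xD9

Answer: 0xD9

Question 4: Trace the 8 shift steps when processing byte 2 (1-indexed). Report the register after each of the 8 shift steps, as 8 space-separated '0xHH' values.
After byte 1 (0x66): reg=0xC6
Register before byte 2: 0xC6
After XOR with byte 0x7A: 0xBC

Answer: 0x7F 0xFE 0xFB 0xF1 0xE5 0xCD 0x9D 0x3D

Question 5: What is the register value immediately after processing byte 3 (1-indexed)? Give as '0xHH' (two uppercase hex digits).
After byte 1 (0x66): reg=0xC6
After byte 2 (0x7A): reg=0x3D
After byte 3 (0xBC): reg=0x8E

Answer: 0x8E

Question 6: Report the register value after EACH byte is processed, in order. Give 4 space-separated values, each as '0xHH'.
0xC6 0x3D 0x8E 0xD9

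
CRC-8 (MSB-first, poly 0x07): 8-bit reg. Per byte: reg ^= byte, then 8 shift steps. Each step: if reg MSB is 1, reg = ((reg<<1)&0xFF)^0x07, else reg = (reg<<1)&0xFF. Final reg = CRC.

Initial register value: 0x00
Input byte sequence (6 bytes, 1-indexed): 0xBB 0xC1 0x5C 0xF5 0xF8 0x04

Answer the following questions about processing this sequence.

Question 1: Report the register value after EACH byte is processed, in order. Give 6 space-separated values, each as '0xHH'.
0x28 0x91 0x6D 0xC1 0xAF 0x58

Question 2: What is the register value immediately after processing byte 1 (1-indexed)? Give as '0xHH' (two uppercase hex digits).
Answer: 0x28

Derivation:
After byte 1 (0xBB): reg=0x28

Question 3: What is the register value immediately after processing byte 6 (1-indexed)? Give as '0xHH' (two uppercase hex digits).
Answer: 0x58

Derivation:
After byte 1 (0xBB): reg=0x28
After byte 2 (0xC1): reg=0x91
After byte 3 (0x5C): reg=0x6D
After byte 4 (0xF5): reg=0xC1
After byte 5 (0xF8): reg=0xAF
After byte 6 (0x04): reg=0x58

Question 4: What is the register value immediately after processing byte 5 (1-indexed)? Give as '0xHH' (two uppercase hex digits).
Answer: 0xAF

Derivation:
After byte 1 (0xBB): reg=0x28
After byte 2 (0xC1): reg=0x91
After byte 3 (0x5C): reg=0x6D
After byte 4 (0xF5): reg=0xC1
After byte 5 (0xF8): reg=0xAF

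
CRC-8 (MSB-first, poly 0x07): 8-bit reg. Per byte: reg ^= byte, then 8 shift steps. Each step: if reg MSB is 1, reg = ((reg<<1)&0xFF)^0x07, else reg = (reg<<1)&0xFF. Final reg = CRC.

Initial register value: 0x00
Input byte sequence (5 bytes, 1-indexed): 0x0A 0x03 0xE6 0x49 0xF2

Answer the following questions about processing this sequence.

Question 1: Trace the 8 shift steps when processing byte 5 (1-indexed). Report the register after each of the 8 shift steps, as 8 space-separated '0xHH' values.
After byte 1 (0x0A): reg=0x36
After byte 2 (0x03): reg=0x8B
After byte 3 (0xE6): reg=0x04
After byte 4 (0x49): reg=0xE4
Register before byte 5: 0xE4
After XOR with byte 0xF2: 0x16

Answer: 0x2C 0x58 0xB0 0x67 0xCE 0x9B 0x31 0x62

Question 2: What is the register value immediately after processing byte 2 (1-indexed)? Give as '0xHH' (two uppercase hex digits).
Answer: 0x8B

Derivation:
After byte 1 (0x0A): reg=0x36
After byte 2 (0x03): reg=0x8B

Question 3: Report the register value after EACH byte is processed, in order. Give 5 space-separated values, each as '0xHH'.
0x36 0x8B 0x04 0xE4 0x62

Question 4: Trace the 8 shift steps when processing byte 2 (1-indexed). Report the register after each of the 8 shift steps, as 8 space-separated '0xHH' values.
Answer: 0x6A 0xD4 0xAF 0x59 0xB2 0x63 0xC6 0x8B

Derivation:
After byte 1 (0x0A): reg=0x36
Register before byte 2: 0x36
After XOR with byte 0x03: 0x35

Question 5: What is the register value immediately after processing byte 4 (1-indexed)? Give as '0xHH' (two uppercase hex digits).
After byte 1 (0x0A): reg=0x36
After byte 2 (0x03): reg=0x8B
After byte 3 (0xE6): reg=0x04
After byte 4 (0x49): reg=0xE4

Answer: 0xE4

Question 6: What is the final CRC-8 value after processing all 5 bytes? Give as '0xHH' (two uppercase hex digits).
Answer: 0x62

Derivation:
After byte 1 (0x0A): reg=0x36
After byte 2 (0x03): reg=0x8B
After byte 3 (0xE6): reg=0x04
After byte 4 (0x49): reg=0xE4
After byte 5 (0xF2): reg=0x62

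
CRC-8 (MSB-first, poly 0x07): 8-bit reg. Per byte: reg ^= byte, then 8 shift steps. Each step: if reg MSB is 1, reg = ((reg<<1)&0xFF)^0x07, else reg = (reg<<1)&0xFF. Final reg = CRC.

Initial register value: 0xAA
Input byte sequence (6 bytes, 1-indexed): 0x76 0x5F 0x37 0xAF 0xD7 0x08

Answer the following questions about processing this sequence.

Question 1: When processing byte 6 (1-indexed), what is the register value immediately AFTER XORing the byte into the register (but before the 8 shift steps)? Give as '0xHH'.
Answer: 0xDA

Derivation:
Register before byte 6: 0xD2
Byte 6: 0x08
0xD2 XOR 0x08 = 0xDA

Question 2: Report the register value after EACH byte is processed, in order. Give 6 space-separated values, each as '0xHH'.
0x1A 0xDC 0x9F 0x90 0xD2 0x08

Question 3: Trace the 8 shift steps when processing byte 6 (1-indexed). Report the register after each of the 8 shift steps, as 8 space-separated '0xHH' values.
After byte 1 (0x76): reg=0x1A
After byte 2 (0x5F): reg=0xDC
After byte 3 (0x37): reg=0x9F
After byte 4 (0xAF): reg=0x90
After byte 5 (0xD7): reg=0xD2
Register before byte 6: 0xD2
After XOR with byte 0x08: 0xDA

Answer: 0xB3 0x61 0xC2 0x83 0x01 0x02 0x04 0x08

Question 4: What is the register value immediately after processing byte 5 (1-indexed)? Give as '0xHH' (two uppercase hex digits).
After byte 1 (0x76): reg=0x1A
After byte 2 (0x5F): reg=0xDC
After byte 3 (0x37): reg=0x9F
After byte 4 (0xAF): reg=0x90
After byte 5 (0xD7): reg=0xD2

Answer: 0xD2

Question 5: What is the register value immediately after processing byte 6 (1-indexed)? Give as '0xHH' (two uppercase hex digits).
After byte 1 (0x76): reg=0x1A
After byte 2 (0x5F): reg=0xDC
After byte 3 (0x37): reg=0x9F
After byte 4 (0xAF): reg=0x90
After byte 5 (0xD7): reg=0xD2
After byte 6 (0x08): reg=0x08

Answer: 0x08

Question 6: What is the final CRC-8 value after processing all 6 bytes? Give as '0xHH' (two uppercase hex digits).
Answer: 0x08

Derivation:
After byte 1 (0x76): reg=0x1A
After byte 2 (0x5F): reg=0xDC
After byte 3 (0x37): reg=0x9F
After byte 4 (0xAF): reg=0x90
After byte 5 (0xD7): reg=0xD2
After byte 6 (0x08): reg=0x08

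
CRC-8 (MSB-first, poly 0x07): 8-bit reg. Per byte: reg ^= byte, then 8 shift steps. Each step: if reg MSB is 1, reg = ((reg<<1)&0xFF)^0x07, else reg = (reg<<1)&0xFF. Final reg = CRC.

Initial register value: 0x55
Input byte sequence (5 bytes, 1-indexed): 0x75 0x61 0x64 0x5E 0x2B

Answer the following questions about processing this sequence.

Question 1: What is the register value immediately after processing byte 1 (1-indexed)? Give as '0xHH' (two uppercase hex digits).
After byte 1 (0x75): reg=0xE0

Answer: 0xE0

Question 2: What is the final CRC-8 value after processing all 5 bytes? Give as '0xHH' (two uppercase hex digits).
After byte 1 (0x75): reg=0xE0
After byte 2 (0x61): reg=0x8E
After byte 3 (0x64): reg=0x98
After byte 4 (0x5E): reg=0x5C
After byte 5 (0x2B): reg=0x42

Answer: 0x42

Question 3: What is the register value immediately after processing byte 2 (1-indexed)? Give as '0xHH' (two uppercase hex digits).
After byte 1 (0x75): reg=0xE0
After byte 2 (0x61): reg=0x8E

Answer: 0x8E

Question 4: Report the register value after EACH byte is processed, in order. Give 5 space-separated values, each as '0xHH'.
0xE0 0x8E 0x98 0x5C 0x42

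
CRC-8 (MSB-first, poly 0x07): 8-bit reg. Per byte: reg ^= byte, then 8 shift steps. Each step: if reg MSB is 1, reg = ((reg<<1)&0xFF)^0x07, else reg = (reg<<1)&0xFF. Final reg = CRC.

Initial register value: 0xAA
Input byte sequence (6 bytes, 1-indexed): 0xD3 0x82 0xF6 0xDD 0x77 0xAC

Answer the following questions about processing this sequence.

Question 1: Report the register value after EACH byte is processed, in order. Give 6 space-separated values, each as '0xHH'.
0x68 0x98 0x0D 0x3E 0xF8 0xAB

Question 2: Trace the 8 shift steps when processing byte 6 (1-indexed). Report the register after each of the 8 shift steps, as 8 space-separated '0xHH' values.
After byte 1 (0xD3): reg=0x68
After byte 2 (0x82): reg=0x98
After byte 3 (0xF6): reg=0x0D
After byte 4 (0xDD): reg=0x3E
After byte 5 (0x77): reg=0xF8
Register before byte 6: 0xF8
After XOR with byte 0xAC: 0x54

Answer: 0xA8 0x57 0xAE 0x5B 0xB6 0x6B 0xD6 0xAB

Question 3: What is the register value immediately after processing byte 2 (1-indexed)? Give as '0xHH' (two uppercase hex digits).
After byte 1 (0xD3): reg=0x68
After byte 2 (0x82): reg=0x98

Answer: 0x98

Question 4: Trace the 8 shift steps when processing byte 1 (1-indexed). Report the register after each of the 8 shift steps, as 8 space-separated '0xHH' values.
Answer: 0xF2 0xE3 0xC1 0x85 0x0D 0x1A 0x34 0x68

Derivation:
Register before byte 1: 0xAA
After XOR with byte 0xD3: 0x79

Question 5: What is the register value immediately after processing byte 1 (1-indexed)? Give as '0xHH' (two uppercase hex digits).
After byte 1 (0xD3): reg=0x68

Answer: 0x68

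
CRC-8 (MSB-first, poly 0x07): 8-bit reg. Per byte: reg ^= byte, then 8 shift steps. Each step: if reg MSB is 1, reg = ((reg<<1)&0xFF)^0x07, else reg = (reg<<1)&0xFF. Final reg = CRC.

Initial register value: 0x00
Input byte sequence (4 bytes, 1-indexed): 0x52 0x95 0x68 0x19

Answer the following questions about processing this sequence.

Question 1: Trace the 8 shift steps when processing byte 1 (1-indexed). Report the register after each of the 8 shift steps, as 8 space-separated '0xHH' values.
Answer: 0xA4 0x4F 0x9E 0x3B 0x76 0xEC 0xDF 0xB9

Derivation:
Register before byte 1: 0x00
After XOR with byte 0x52: 0x52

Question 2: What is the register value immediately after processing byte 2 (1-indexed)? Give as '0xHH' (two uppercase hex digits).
Answer: 0xC4

Derivation:
After byte 1 (0x52): reg=0xB9
After byte 2 (0x95): reg=0xC4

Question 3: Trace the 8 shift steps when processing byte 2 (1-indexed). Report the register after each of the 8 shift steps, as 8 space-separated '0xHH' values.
After byte 1 (0x52): reg=0xB9
Register before byte 2: 0xB9
After XOR with byte 0x95: 0x2C

Answer: 0x58 0xB0 0x67 0xCE 0x9B 0x31 0x62 0xC4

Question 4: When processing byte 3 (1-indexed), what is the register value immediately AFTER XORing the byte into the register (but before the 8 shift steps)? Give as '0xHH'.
Answer: 0xAC

Derivation:
Register before byte 3: 0xC4
Byte 3: 0x68
0xC4 XOR 0x68 = 0xAC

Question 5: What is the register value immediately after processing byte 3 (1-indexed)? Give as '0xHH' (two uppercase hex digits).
Answer: 0x4D

Derivation:
After byte 1 (0x52): reg=0xB9
After byte 2 (0x95): reg=0xC4
After byte 3 (0x68): reg=0x4D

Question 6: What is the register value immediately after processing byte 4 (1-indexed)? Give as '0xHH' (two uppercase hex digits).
After byte 1 (0x52): reg=0xB9
After byte 2 (0x95): reg=0xC4
After byte 3 (0x68): reg=0x4D
After byte 4 (0x19): reg=0xAB

Answer: 0xAB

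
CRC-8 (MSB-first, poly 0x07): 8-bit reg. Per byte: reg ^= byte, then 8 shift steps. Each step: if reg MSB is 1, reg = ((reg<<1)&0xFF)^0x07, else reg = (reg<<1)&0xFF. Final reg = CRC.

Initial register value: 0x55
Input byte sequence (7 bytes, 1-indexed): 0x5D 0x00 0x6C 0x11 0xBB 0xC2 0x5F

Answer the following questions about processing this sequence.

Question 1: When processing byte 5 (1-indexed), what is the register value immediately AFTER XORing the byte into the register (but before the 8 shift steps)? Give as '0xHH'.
Answer: 0x75

Derivation:
Register before byte 5: 0xCE
Byte 5: 0xBB
0xCE XOR 0xBB = 0x75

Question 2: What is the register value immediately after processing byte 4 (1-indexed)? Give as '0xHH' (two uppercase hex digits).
After byte 1 (0x5D): reg=0x38
After byte 2 (0x00): reg=0xA8
After byte 3 (0x6C): reg=0x52
After byte 4 (0x11): reg=0xCE

Answer: 0xCE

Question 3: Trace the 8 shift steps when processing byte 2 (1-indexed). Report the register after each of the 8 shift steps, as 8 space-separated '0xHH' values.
Answer: 0x70 0xE0 0xC7 0x89 0x15 0x2A 0x54 0xA8

Derivation:
After byte 1 (0x5D): reg=0x38
Register before byte 2: 0x38
After XOR with byte 0x00: 0x38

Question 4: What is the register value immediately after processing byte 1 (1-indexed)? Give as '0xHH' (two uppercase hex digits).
After byte 1 (0x5D): reg=0x38

Answer: 0x38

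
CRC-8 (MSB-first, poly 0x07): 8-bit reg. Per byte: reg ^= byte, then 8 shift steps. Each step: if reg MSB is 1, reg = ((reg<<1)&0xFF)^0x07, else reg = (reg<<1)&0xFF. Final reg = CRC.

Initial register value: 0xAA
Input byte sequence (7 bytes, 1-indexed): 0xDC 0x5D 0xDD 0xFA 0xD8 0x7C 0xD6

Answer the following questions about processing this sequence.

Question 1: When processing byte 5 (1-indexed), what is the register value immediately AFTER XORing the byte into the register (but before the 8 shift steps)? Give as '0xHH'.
Answer: 0x90

Derivation:
Register before byte 5: 0x48
Byte 5: 0xD8
0x48 XOR 0xD8 = 0x90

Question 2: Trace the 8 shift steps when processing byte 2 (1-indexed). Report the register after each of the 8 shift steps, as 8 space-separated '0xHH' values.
Answer: 0x30 0x60 0xC0 0x87 0x09 0x12 0x24 0x48

Derivation:
After byte 1 (0xDC): reg=0x45
Register before byte 2: 0x45
After XOR with byte 0x5D: 0x18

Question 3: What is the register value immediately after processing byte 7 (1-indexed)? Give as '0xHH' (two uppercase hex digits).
After byte 1 (0xDC): reg=0x45
After byte 2 (0x5D): reg=0x48
After byte 3 (0xDD): reg=0xE2
After byte 4 (0xFA): reg=0x48
After byte 5 (0xD8): reg=0xF9
After byte 6 (0x7C): reg=0x92
After byte 7 (0xD6): reg=0xDB

Answer: 0xDB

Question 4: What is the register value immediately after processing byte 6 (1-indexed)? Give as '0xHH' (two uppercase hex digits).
Answer: 0x92

Derivation:
After byte 1 (0xDC): reg=0x45
After byte 2 (0x5D): reg=0x48
After byte 3 (0xDD): reg=0xE2
After byte 4 (0xFA): reg=0x48
After byte 5 (0xD8): reg=0xF9
After byte 6 (0x7C): reg=0x92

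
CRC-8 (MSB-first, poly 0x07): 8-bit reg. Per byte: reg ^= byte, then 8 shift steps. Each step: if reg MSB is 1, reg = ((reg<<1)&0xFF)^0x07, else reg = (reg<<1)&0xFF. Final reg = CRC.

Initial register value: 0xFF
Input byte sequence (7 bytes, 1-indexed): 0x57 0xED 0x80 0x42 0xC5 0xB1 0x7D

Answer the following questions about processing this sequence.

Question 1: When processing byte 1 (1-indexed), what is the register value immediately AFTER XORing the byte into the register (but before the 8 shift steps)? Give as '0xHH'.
Register before byte 1: 0xFF
Byte 1: 0x57
0xFF XOR 0x57 = 0xA8

Answer: 0xA8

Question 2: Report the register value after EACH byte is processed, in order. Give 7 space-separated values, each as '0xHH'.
0x51 0x3D 0x3A 0x6F 0x5F 0x84 0xE1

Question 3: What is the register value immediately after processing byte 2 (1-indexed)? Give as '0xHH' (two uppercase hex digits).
After byte 1 (0x57): reg=0x51
After byte 2 (0xED): reg=0x3D

Answer: 0x3D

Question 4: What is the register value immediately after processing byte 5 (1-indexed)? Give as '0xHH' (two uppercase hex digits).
Answer: 0x5F

Derivation:
After byte 1 (0x57): reg=0x51
After byte 2 (0xED): reg=0x3D
After byte 3 (0x80): reg=0x3A
After byte 4 (0x42): reg=0x6F
After byte 5 (0xC5): reg=0x5F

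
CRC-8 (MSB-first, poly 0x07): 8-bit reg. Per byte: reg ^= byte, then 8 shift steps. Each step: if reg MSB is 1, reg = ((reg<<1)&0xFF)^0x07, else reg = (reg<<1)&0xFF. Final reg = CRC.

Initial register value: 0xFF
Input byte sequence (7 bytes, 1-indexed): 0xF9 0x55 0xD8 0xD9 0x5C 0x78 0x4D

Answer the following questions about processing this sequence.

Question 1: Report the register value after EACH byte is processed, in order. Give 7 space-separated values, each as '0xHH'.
0x12 0xD2 0x36 0x83 0x13 0x16 0x86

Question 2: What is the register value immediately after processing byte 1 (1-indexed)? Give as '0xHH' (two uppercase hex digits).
Answer: 0x12

Derivation:
After byte 1 (0xF9): reg=0x12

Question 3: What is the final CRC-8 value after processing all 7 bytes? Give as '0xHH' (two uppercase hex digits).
After byte 1 (0xF9): reg=0x12
After byte 2 (0x55): reg=0xD2
After byte 3 (0xD8): reg=0x36
After byte 4 (0xD9): reg=0x83
After byte 5 (0x5C): reg=0x13
After byte 6 (0x78): reg=0x16
After byte 7 (0x4D): reg=0x86

Answer: 0x86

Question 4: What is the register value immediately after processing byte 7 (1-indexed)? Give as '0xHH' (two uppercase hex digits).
Answer: 0x86

Derivation:
After byte 1 (0xF9): reg=0x12
After byte 2 (0x55): reg=0xD2
After byte 3 (0xD8): reg=0x36
After byte 4 (0xD9): reg=0x83
After byte 5 (0x5C): reg=0x13
After byte 6 (0x78): reg=0x16
After byte 7 (0x4D): reg=0x86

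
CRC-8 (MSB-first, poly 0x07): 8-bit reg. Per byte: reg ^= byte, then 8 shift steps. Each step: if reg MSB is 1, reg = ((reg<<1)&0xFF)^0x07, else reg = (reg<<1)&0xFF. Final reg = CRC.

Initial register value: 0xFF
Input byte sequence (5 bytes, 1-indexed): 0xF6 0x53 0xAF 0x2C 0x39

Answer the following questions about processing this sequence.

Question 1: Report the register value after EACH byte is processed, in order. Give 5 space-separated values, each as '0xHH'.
0x3F 0x03 0x4D 0x20 0x4F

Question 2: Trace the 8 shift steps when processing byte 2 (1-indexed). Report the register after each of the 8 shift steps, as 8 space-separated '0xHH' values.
After byte 1 (0xF6): reg=0x3F
Register before byte 2: 0x3F
After XOR with byte 0x53: 0x6C

Answer: 0xD8 0xB7 0x69 0xD2 0xA3 0x41 0x82 0x03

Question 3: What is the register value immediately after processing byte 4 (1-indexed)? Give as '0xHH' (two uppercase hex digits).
After byte 1 (0xF6): reg=0x3F
After byte 2 (0x53): reg=0x03
After byte 3 (0xAF): reg=0x4D
After byte 4 (0x2C): reg=0x20

Answer: 0x20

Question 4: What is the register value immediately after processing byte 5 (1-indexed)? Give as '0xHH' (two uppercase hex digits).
After byte 1 (0xF6): reg=0x3F
After byte 2 (0x53): reg=0x03
After byte 3 (0xAF): reg=0x4D
After byte 4 (0x2C): reg=0x20
After byte 5 (0x39): reg=0x4F

Answer: 0x4F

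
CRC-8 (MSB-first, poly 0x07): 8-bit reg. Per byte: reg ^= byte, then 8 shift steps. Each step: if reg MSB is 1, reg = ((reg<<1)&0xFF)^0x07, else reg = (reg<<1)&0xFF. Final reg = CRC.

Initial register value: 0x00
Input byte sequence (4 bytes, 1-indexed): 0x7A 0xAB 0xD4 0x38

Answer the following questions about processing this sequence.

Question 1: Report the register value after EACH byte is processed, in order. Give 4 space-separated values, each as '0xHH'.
0x61 0x78 0x4D 0x4C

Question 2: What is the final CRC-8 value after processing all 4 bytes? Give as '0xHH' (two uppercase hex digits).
After byte 1 (0x7A): reg=0x61
After byte 2 (0xAB): reg=0x78
After byte 3 (0xD4): reg=0x4D
After byte 4 (0x38): reg=0x4C

Answer: 0x4C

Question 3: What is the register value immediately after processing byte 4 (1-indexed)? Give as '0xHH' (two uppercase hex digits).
Answer: 0x4C

Derivation:
After byte 1 (0x7A): reg=0x61
After byte 2 (0xAB): reg=0x78
After byte 3 (0xD4): reg=0x4D
After byte 4 (0x38): reg=0x4C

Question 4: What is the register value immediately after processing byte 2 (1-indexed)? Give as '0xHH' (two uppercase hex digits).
After byte 1 (0x7A): reg=0x61
After byte 2 (0xAB): reg=0x78

Answer: 0x78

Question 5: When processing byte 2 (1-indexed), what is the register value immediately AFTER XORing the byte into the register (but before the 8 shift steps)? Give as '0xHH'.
Register before byte 2: 0x61
Byte 2: 0xAB
0x61 XOR 0xAB = 0xCA

Answer: 0xCA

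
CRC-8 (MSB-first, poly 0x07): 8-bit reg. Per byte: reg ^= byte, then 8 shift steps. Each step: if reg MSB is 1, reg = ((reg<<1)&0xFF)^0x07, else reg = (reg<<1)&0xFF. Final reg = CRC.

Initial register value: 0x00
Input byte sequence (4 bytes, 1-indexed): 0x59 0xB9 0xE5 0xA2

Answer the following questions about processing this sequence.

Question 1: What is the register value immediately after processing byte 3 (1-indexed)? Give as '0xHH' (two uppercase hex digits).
Answer: 0x59

Derivation:
After byte 1 (0x59): reg=0x88
After byte 2 (0xB9): reg=0x97
After byte 3 (0xE5): reg=0x59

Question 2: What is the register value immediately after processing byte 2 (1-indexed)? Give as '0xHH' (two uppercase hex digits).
Answer: 0x97

Derivation:
After byte 1 (0x59): reg=0x88
After byte 2 (0xB9): reg=0x97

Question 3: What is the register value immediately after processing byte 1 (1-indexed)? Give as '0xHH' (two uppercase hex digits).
After byte 1 (0x59): reg=0x88

Answer: 0x88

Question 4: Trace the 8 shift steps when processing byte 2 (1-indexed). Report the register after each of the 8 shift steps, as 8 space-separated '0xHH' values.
After byte 1 (0x59): reg=0x88
Register before byte 2: 0x88
After XOR with byte 0xB9: 0x31

Answer: 0x62 0xC4 0x8F 0x19 0x32 0x64 0xC8 0x97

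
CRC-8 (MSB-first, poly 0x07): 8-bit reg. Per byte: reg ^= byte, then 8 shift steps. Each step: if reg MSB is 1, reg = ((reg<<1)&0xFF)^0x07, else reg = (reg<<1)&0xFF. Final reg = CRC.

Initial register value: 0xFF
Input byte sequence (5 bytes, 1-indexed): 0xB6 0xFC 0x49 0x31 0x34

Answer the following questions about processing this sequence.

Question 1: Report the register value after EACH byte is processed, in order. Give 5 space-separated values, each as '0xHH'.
0xF8 0x1C 0xAC 0xDA 0x84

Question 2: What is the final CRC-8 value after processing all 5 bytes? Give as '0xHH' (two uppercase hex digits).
After byte 1 (0xB6): reg=0xF8
After byte 2 (0xFC): reg=0x1C
After byte 3 (0x49): reg=0xAC
After byte 4 (0x31): reg=0xDA
After byte 5 (0x34): reg=0x84

Answer: 0x84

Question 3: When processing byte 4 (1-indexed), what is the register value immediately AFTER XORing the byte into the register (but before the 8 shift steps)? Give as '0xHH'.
Register before byte 4: 0xAC
Byte 4: 0x31
0xAC XOR 0x31 = 0x9D

Answer: 0x9D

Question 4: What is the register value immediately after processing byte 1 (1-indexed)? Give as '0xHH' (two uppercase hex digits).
Answer: 0xF8

Derivation:
After byte 1 (0xB6): reg=0xF8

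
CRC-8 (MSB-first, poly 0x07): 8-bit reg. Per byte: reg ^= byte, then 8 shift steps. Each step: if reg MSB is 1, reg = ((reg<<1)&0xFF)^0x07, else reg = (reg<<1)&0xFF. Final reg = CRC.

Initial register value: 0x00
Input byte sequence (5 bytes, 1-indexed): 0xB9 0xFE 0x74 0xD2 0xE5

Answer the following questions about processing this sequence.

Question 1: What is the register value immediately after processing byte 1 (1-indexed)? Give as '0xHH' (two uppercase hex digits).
After byte 1 (0xB9): reg=0x26

Answer: 0x26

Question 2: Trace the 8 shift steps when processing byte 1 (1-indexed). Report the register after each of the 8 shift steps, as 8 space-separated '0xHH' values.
Register before byte 1: 0x00
After XOR with byte 0xB9: 0xB9

Answer: 0x75 0xEA 0xD3 0xA1 0x45 0x8A 0x13 0x26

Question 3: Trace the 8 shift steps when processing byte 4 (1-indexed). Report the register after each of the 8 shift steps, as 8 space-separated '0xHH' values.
Answer: 0x11 0x22 0x44 0x88 0x17 0x2E 0x5C 0xB8

Derivation:
After byte 1 (0xB9): reg=0x26
After byte 2 (0xFE): reg=0x06
After byte 3 (0x74): reg=0x59
Register before byte 4: 0x59
After XOR with byte 0xD2: 0x8B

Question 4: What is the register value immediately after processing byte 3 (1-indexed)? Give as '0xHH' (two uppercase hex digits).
Answer: 0x59

Derivation:
After byte 1 (0xB9): reg=0x26
After byte 2 (0xFE): reg=0x06
After byte 3 (0x74): reg=0x59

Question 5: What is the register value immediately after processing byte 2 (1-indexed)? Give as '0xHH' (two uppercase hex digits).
After byte 1 (0xB9): reg=0x26
After byte 2 (0xFE): reg=0x06

Answer: 0x06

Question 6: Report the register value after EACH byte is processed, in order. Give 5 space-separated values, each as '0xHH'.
0x26 0x06 0x59 0xB8 0x94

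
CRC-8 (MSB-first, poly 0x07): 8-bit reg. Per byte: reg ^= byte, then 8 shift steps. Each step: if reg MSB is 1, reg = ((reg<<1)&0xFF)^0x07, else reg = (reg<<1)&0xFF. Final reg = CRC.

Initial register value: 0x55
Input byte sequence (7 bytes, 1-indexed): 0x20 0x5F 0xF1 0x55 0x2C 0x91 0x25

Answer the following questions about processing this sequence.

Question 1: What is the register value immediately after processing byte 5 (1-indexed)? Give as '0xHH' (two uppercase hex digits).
Answer: 0xD3

Derivation:
After byte 1 (0x20): reg=0x4C
After byte 2 (0x5F): reg=0x79
After byte 3 (0xF1): reg=0xB1
After byte 4 (0x55): reg=0xB2
After byte 5 (0x2C): reg=0xD3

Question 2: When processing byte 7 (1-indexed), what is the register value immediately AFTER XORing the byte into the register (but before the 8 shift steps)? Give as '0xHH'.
Register before byte 7: 0xC9
Byte 7: 0x25
0xC9 XOR 0x25 = 0xEC

Answer: 0xEC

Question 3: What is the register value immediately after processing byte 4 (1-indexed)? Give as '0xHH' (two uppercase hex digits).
Answer: 0xB2

Derivation:
After byte 1 (0x20): reg=0x4C
After byte 2 (0x5F): reg=0x79
After byte 3 (0xF1): reg=0xB1
After byte 4 (0x55): reg=0xB2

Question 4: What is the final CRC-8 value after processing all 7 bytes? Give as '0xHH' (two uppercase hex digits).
After byte 1 (0x20): reg=0x4C
After byte 2 (0x5F): reg=0x79
After byte 3 (0xF1): reg=0xB1
After byte 4 (0x55): reg=0xB2
After byte 5 (0x2C): reg=0xD3
After byte 6 (0x91): reg=0xC9
After byte 7 (0x25): reg=0x8A

Answer: 0x8A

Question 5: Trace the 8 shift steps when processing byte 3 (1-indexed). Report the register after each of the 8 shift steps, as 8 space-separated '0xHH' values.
After byte 1 (0x20): reg=0x4C
After byte 2 (0x5F): reg=0x79
Register before byte 3: 0x79
After XOR with byte 0xF1: 0x88

Answer: 0x17 0x2E 0x5C 0xB8 0x77 0xEE 0xDB 0xB1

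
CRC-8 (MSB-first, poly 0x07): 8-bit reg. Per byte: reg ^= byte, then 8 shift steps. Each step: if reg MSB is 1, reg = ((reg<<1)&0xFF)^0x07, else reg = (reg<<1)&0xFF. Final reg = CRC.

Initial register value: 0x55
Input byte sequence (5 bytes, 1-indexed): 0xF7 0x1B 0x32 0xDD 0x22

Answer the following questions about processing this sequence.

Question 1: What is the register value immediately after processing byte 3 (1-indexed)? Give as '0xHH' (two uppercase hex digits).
After byte 1 (0xF7): reg=0x67
After byte 2 (0x1B): reg=0x73
After byte 3 (0x32): reg=0xC0

Answer: 0xC0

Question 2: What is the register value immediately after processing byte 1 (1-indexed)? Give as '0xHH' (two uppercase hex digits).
After byte 1 (0xF7): reg=0x67

Answer: 0x67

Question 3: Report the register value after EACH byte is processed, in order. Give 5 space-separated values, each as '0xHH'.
0x67 0x73 0xC0 0x53 0x50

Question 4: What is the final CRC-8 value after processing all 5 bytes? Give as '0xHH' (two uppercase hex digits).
After byte 1 (0xF7): reg=0x67
After byte 2 (0x1B): reg=0x73
After byte 3 (0x32): reg=0xC0
After byte 4 (0xDD): reg=0x53
After byte 5 (0x22): reg=0x50

Answer: 0x50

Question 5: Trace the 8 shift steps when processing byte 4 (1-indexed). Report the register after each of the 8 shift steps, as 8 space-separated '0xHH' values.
Answer: 0x3A 0x74 0xE8 0xD7 0xA9 0x55 0xAA 0x53

Derivation:
After byte 1 (0xF7): reg=0x67
After byte 2 (0x1B): reg=0x73
After byte 3 (0x32): reg=0xC0
Register before byte 4: 0xC0
After XOR with byte 0xDD: 0x1D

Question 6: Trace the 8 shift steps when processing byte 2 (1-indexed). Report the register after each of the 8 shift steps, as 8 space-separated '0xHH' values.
Answer: 0xF8 0xF7 0xE9 0xD5 0xAD 0x5D 0xBA 0x73

Derivation:
After byte 1 (0xF7): reg=0x67
Register before byte 2: 0x67
After XOR with byte 0x1B: 0x7C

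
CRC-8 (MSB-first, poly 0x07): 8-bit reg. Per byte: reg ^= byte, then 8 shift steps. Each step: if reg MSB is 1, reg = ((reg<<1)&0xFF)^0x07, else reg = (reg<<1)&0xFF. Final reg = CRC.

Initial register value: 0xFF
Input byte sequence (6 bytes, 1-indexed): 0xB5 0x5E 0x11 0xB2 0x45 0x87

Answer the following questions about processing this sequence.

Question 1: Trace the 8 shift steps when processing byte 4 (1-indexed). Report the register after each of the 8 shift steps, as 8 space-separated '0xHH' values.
Answer: 0x3C 0x78 0xF0 0xE7 0xC9 0x95 0x2D 0x5A

Derivation:
After byte 1 (0xB5): reg=0xF1
After byte 2 (0x5E): reg=0x44
After byte 3 (0x11): reg=0xAC
Register before byte 4: 0xAC
After XOR with byte 0xB2: 0x1E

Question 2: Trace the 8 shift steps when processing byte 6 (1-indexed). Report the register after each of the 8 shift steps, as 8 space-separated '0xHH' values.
Answer: 0xB3 0x61 0xC2 0x83 0x01 0x02 0x04 0x08

Derivation:
After byte 1 (0xB5): reg=0xF1
After byte 2 (0x5E): reg=0x44
After byte 3 (0x11): reg=0xAC
After byte 4 (0xB2): reg=0x5A
After byte 5 (0x45): reg=0x5D
Register before byte 6: 0x5D
After XOR with byte 0x87: 0xDA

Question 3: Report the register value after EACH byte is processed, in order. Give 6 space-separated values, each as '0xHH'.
0xF1 0x44 0xAC 0x5A 0x5D 0x08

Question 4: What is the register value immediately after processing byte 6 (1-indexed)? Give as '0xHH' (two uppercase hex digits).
After byte 1 (0xB5): reg=0xF1
After byte 2 (0x5E): reg=0x44
After byte 3 (0x11): reg=0xAC
After byte 4 (0xB2): reg=0x5A
After byte 5 (0x45): reg=0x5D
After byte 6 (0x87): reg=0x08

Answer: 0x08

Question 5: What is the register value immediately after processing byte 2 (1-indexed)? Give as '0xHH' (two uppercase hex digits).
Answer: 0x44

Derivation:
After byte 1 (0xB5): reg=0xF1
After byte 2 (0x5E): reg=0x44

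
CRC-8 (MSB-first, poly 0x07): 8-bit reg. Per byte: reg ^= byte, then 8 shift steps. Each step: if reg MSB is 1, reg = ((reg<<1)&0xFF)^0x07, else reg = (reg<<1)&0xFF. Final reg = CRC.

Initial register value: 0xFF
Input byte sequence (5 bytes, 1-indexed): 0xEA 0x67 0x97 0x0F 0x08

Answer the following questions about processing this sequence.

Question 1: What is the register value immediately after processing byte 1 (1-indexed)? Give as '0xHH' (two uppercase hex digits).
After byte 1 (0xEA): reg=0x6B

Answer: 0x6B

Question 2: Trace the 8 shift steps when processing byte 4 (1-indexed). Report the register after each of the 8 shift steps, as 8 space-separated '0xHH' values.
Answer: 0x3E 0x7C 0xF8 0xF7 0xE9 0xD5 0xAD 0x5D

Derivation:
After byte 1 (0xEA): reg=0x6B
After byte 2 (0x67): reg=0x24
After byte 3 (0x97): reg=0x10
Register before byte 4: 0x10
After XOR with byte 0x0F: 0x1F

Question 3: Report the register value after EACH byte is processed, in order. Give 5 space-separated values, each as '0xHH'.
0x6B 0x24 0x10 0x5D 0xAC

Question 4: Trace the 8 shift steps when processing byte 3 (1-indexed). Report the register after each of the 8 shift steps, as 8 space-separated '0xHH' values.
After byte 1 (0xEA): reg=0x6B
After byte 2 (0x67): reg=0x24
Register before byte 3: 0x24
After XOR with byte 0x97: 0xB3

Answer: 0x61 0xC2 0x83 0x01 0x02 0x04 0x08 0x10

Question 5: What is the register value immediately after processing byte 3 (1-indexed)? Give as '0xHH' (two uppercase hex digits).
After byte 1 (0xEA): reg=0x6B
After byte 2 (0x67): reg=0x24
After byte 3 (0x97): reg=0x10

Answer: 0x10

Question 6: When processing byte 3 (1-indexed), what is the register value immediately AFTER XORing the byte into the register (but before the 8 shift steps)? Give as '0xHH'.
Register before byte 3: 0x24
Byte 3: 0x97
0x24 XOR 0x97 = 0xB3

Answer: 0xB3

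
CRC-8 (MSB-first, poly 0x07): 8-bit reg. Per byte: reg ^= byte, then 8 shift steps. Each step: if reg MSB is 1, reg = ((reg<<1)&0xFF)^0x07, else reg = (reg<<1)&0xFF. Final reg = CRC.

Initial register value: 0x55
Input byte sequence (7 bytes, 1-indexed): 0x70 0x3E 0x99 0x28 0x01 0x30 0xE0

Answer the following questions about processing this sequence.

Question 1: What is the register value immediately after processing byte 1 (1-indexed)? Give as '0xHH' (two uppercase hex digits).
After byte 1 (0x70): reg=0xFB

Answer: 0xFB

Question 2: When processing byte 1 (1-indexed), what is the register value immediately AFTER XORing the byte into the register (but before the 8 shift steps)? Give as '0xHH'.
Answer: 0x25

Derivation:
Register before byte 1: 0x55
Byte 1: 0x70
0x55 XOR 0x70 = 0x25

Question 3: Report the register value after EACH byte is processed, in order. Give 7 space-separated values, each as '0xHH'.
0xFB 0x55 0x6A 0xC9 0x76 0xD5 0x8B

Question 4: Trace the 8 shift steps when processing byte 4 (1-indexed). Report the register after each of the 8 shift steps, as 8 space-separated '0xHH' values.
Answer: 0x84 0x0F 0x1E 0x3C 0x78 0xF0 0xE7 0xC9

Derivation:
After byte 1 (0x70): reg=0xFB
After byte 2 (0x3E): reg=0x55
After byte 3 (0x99): reg=0x6A
Register before byte 4: 0x6A
After XOR with byte 0x28: 0x42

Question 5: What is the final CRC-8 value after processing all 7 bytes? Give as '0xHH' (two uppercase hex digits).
Answer: 0x8B

Derivation:
After byte 1 (0x70): reg=0xFB
After byte 2 (0x3E): reg=0x55
After byte 3 (0x99): reg=0x6A
After byte 4 (0x28): reg=0xC9
After byte 5 (0x01): reg=0x76
After byte 6 (0x30): reg=0xD5
After byte 7 (0xE0): reg=0x8B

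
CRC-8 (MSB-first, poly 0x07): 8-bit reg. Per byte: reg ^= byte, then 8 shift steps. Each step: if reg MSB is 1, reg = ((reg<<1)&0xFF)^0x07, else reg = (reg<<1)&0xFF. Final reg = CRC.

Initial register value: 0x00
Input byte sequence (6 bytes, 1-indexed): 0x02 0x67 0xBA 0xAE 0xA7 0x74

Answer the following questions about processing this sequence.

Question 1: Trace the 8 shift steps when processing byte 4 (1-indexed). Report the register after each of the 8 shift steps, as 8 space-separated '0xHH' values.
After byte 1 (0x02): reg=0x0E
After byte 2 (0x67): reg=0x18
After byte 3 (0xBA): reg=0x67
Register before byte 4: 0x67
After XOR with byte 0xAE: 0xC9

Answer: 0x95 0x2D 0x5A 0xB4 0x6F 0xDE 0xBB 0x71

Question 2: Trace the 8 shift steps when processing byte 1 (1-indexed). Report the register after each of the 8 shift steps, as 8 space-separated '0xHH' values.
Answer: 0x04 0x08 0x10 0x20 0x40 0x80 0x07 0x0E

Derivation:
Register before byte 1: 0x00
After XOR with byte 0x02: 0x02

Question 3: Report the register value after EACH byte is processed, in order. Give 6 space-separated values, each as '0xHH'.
0x0E 0x18 0x67 0x71 0x2C 0x8F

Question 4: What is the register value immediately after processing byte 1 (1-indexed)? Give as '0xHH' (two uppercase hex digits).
Answer: 0x0E

Derivation:
After byte 1 (0x02): reg=0x0E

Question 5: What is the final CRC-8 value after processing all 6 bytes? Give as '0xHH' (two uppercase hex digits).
After byte 1 (0x02): reg=0x0E
After byte 2 (0x67): reg=0x18
After byte 3 (0xBA): reg=0x67
After byte 4 (0xAE): reg=0x71
After byte 5 (0xA7): reg=0x2C
After byte 6 (0x74): reg=0x8F

Answer: 0x8F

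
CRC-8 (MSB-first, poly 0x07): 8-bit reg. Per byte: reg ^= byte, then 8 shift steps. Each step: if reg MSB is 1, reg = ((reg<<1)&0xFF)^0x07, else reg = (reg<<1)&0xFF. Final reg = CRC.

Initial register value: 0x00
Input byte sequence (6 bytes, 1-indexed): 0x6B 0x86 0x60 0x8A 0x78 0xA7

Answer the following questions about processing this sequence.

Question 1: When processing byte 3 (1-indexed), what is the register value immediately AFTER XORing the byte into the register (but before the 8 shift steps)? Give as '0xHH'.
Register before byte 3: 0xF9
Byte 3: 0x60
0xF9 XOR 0x60 = 0x99

Answer: 0x99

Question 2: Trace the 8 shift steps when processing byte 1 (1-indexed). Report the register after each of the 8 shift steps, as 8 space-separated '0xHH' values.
Register before byte 1: 0x00
After XOR with byte 0x6B: 0x6B

Answer: 0xD6 0xAB 0x51 0xA2 0x43 0x86 0x0B 0x16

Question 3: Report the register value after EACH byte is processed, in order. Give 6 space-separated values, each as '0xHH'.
0x16 0xF9 0xC6 0xE3 0xC8 0x0A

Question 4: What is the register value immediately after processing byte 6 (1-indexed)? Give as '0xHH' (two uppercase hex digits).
Answer: 0x0A

Derivation:
After byte 1 (0x6B): reg=0x16
After byte 2 (0x86): reg=0xF9
After byte 3 (0x60): reg=0xC6
After byte 4 (0x8A): reg=0xE3
After byte 5 (0x78): reg=0xC8
After byte 6 (0xA7): reg=0x0A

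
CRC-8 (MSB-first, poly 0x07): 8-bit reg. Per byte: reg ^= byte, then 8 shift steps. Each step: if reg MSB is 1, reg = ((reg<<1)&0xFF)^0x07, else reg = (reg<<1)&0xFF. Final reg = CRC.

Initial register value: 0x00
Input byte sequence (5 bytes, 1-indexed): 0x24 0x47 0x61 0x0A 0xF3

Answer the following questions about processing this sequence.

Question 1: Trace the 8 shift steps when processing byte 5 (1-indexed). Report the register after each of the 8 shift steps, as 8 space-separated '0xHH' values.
After byte 1 (0x24): reg=0xFC
After byte 2 (0x47): reg=0x28
After byte 3 (0x61): reg=0xF8
After byte 4 (0x0A): reg=0xD0
Register before byte 5: 0xD0
After XOR with byte 0xF3: 0x23

Answer: 0x46 0x8C 0x1F 0x3E 0x7C 0xF8 0xF7 0xE9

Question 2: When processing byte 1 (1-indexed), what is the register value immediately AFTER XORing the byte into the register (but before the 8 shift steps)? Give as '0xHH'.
Register before byte 1: 0x00
Byte 1: 0x24
0x00 XOR 0x24 = 0x24

Answer: 0x24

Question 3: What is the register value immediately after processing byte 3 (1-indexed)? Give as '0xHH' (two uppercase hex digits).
After byte 1 (0x24): reg=0xFC
After byte 2 (0x47): reg=0x28
After byte 3 (0x61): reg=0xF8

Answer: 0xF8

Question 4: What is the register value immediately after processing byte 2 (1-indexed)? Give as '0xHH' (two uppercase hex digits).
After byte 1 (0x24): reg=0xFC
After byte 2 (0x47): reg=0x28

Answer: 0x28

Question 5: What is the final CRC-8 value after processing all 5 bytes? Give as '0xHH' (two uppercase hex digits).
Answer: 0xE9

Derivation:
After byte 1 (0x24): reg=0xFC
After byte 2 (0x47): reg=0x28
After byte 3 (0x61): reg=0xF8
After byte 4 (0x0A): reg=0xD0
After byte 5 (0xF3): reg=0xE9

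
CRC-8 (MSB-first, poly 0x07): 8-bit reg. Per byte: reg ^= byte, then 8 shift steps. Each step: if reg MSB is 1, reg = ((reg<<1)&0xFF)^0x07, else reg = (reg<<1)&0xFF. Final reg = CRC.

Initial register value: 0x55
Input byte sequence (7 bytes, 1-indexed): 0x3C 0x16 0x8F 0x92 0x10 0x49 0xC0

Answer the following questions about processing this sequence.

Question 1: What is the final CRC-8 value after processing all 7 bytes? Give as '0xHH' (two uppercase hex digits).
After byte 1 (0x3C): reg=0x18
After byte 2 (0x16): reg=0x2A
After byte 3 (0x8F): reg=0x72
After byte 4 (0x92): reg=0xAE
After byte 5 (0x10): reg=0x33
After byte 6 (0x49): reg=0x61
After byte 7 (0xC0): reg=0x6E

Answer: 0x6E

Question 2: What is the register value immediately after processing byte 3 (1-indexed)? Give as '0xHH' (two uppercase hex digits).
After byte 1 (0x3C): reg=0x18
After byte 2 (0x16): reg=0x2A
After byte 3 (0x8F): reg=0x72

Answer: 0x72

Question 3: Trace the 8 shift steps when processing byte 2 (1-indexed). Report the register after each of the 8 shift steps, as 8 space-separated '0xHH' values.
Answer: 0x1C 0x38 0x70 0xE0 0xC7 0x89 0x15 0x2A

Derivation:
After byte 1 (0x3C): reg=0x18
Register before byte 2: 0x18
After XOR with byte 0x16: 0x0E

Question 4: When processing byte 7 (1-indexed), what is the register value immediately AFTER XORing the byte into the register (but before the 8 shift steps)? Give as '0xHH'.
Register before byte 7: 0x61
Byte 7: 0xC0
0x61 XOR 0xC0 = 0xA1

Answer: 0xA1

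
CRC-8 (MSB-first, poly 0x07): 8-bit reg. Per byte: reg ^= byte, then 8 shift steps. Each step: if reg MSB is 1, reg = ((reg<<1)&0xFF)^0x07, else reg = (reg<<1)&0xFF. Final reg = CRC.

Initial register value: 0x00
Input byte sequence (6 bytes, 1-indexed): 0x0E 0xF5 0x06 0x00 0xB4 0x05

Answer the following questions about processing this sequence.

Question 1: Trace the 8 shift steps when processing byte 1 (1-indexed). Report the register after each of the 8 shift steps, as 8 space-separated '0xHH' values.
Register before byte 1: 0x00
After XOR with byte 0x0E: 0x0E

Answer: 0x1C 0x38 0x70 0xE0 0xC7 0x89 0x15 0x2A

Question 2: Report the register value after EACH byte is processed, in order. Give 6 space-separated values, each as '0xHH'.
0x2A 0x13 0x6B 0x16 0x67 0x29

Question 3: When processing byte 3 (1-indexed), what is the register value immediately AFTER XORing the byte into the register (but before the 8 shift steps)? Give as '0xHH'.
Answer: 0x15

Derivation:
Register before byte 3: 0x13
Byte 3: 0x06
0x13 XOR 0x06 = 0x15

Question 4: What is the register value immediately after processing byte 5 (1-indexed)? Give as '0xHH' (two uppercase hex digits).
After byte 1 (0x0E): reg=0x2A
After byte 2 (0xF5): reg=0x13
After byte 3 (0x06): reg=0x6B
After byte 4 (0x00): reg=0x16
After byte 5 (0xB4): reg=0x67

Answer: 0x67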